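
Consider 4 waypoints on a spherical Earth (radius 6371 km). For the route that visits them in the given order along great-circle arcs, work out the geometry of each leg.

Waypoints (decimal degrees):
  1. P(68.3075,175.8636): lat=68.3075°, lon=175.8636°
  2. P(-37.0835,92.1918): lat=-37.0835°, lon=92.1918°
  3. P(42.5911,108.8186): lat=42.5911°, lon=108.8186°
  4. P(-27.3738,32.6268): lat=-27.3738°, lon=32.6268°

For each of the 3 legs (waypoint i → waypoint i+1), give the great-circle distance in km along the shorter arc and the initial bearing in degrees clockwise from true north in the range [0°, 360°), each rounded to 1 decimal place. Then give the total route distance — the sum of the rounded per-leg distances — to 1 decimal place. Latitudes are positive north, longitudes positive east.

Leg 1: φ1=1.1921908, φ2=-0.6472292, Δφ=-1.8394200, Δλ=-1.4603484 rad; a=sin²(Δφ/2)+cosφ1·cosφ2·sin²(Δλ/2)=0.7638870948; c=2·atan2(√a, √(1-a))=2.126774255; dist=6371·c=13549.679 ≈ 13549.7 km; running total=13549.7 km
Leg 1 bearing: y=sinΔλ·cosφ2=-0.79289673, x=cosφ1·sinφ2-sinφ1·cosφ2·cosΔλ=-0.30458033; θ=atan2(y, x)=-111.0136° <0 so +360° → 248.9864° ≈ 249.0°
Leg 2: φ1=-0.6472292, φ2=0.7433549, Δφ=1.3905841, Δλ=0.2901924 rad; a=sin²(Δφ/2)+cosφ1·cosφ2·sin²(Δλ/2)=0.4226588920; c=2·atan2(√a, √(1-a))=1.415490537; dist=6371·c=9018.090 ≈ 9018.1 km; running total=22567.8 km
Leg 2 bearing: y=sinΔλ·cosφ2=0.21065439, x=cosφ1·sinφ2-sinφ1·cosφ2·cosΔλ=0.96524512; θ=atan2(y, x)=12.3112° ≈ 12.3°
Leg 3: φ1=0.7433549, φ2=-0.4777629, Δφ=-1.2211179, Δλ=-1.3297978 rad; a=sin²(Δφ/2)+cosφ1·cosφ2·sin²(Δλ/2)=0.5775673600; c=2·atan2(√a, √(1-a))=1.726560150; dist=6371·c=10999.915 ≈ 10999.9 km; running total=33567.7 km
Leg 3 bearing: y=sinΔλ·cosφ2=-0.86236190, x=cosφ1·sinφ2-sinφ1·cosφ2·cosΔλ=-0.48193896; θ=atan2(y, x)=-119.1990° <0 so +360° → 240.8010° ≈ 240.8°

Leg 1: dist=13549.7 km, bearing=249.0°
Leg 2: dist=9018.1 km, bearing=12.3°
Leg 3: dist=10999.9 km, bearing=240.8°
Total: 33567.7 km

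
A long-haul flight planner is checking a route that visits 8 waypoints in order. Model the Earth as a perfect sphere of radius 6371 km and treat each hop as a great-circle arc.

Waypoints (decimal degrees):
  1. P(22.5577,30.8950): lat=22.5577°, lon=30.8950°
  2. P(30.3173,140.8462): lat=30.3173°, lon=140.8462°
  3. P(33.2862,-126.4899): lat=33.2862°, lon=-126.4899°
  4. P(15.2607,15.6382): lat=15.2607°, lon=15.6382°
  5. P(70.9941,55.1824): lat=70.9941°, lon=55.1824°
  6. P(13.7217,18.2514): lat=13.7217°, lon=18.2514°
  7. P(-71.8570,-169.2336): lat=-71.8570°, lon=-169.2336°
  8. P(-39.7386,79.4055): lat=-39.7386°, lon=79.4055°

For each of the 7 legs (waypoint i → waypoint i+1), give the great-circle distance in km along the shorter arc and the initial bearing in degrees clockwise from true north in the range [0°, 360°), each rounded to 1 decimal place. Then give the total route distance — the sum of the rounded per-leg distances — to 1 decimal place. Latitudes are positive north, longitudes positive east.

Leg 1: φ1=0.3937061, φ2=0.5291367, Δφ=0.1354306, Δλ=1.9190105 rad; a=sin²(Δφ/2)+cosφ1·cosφ2·sin²(Δλ/2)=0.5391882556; c=2·atan2(√a, √(1-a))=1.649253304; dist=6371·c=10507.393 ≈ 10507.4 km; running total=10507.4 km
Leg 1 bearing: y=sinΔλ·cosφ2=0.81143441, x=cosφ1·sinφ2-sinφ1·cosφ2·cosΔλ=0.57916433; θ=atan2(y, x)=54.4825° ≈ 54.5°
Leg 2: φ1=0.5291367, φ2=0.5809538, Δφ=0.0518171, Δλ=-4.6658952 rad; a=sin²(Δφ/2)+cosφ1·cosφ2·sin²(Δλ/2)=0.3782500407; c=2·atan2(√a, √(1-a))=1.324823569; dist=6371·c=8440.451 ≈ 8440.5 km; running total=18947.9 km
Leg 2 bearing: y=sinΔλ·cosφ2=0.83503622, x=cosφ1·sinφ2-sinφ1·cosφ2·cosΔλ=0.49337846; θ=atan2(y, x)=59.4234° ≈ 59.4°
Leg 3: φ1=0.5809538, φ2=0.2663495, Δφ=-0.3146043, Δλ=2.4806033 rad; a=sin²(Δφ/2)+cosφ1·cosφ2·sin²(Δλ/2)=0.7460769009; c=2·atan2(√a, √(1-a))=2.085358543; dist=6371·c=13285.819 ≈ 13285.8 km; running total=32233.7 km
Leg 3 bearing: y=sinΔλ·cosφ2=0.59225097, x=cosφ1·sinφ2-sinφ1·cosφ2·cosΔλ=0.63798388; θ=atan2(y, x)=42.8711° ≈ 42.9°
Leg 4: φ1=0.2663495, φ2=1.2390808, Δφ=0.9727313, Δλ=0.6901765 rad; a=sin²(Δφ/2)+cosφ1·cosφ2·sin²(Δλ/2)=0.2544306438; c=2·atan2(√a, √(1-a))=1.057399815; dist=6371·c=6736.694 ≈ 6736.7 km; running total=38970.4 km
Leg 4 bearing: y=sinΔλ·cosφ2=0.20734254, x=cosφ1·sinφ2-sinφ1·cosφ2·cosΔλ=0.84604482; θ=atan2(y, x)=13.7702° ≈ 13.8°
Leg 5: φ1=1.2390808, φ2=0.2394888, Δφ=-0.9995920, Δλ=-0.6445675 rad; a=sin²(Δφ/2)+cosφ1·cosφ2·sin²(Δλ/2)=0.2614155587; c=2·atan2(√a, √(1-a))=1.073365972; dist=6371·c=6838.415 ≈ 6838.4 km; running total=45808.8 km
Leg 5 bearing: y=sinΔλ·cosφ2=-0.58370408, x=cosφ1·sinφ2-sinφ1·cosφ2·cosΔλ=-0.65696226; θ=atan2(y, x)=-138.3792° <0 so +360° → 221.6208° ≈ 221.6°
Leg 6: φ1=0.2394888, φ2=-1.2541412, Δφ=-1.4936301, Δλ=-3.2722305 rad; a=sin²(Δφ/2)+cosφ1·cosφ2·sin²(Δλ/2)=0.7626687792; c=2·atan2(√a, √(1-a))=2.123908102; dist=6371·c=13531.419 ≈ 13531.4 km; running total=59340.2 km
Leg 6 bearing: y=sinΔλ·cosφ2=0.04056369, x=cosφ1·sinφ2-sinφ1·cosφ2·cosΔλ=-0.84992649; θ=atan2(y, x)=177.2676° ≈ 177.3°
Leg 7: φ1=-1.2541412, φ2=-0.6935694, Δφ=0.5605718, Δλ=4.3395709 rad; a=sin²(Δφ/2)+cosφ1·cosφ2·sin²(Δλ/2)=0.2398575238; c=2·atan2(√a, √(1-a))=1.023611739; dist=6371·c=6521.430 ≈ 6521.4 km; running total=65861.6 km
Leg 7 bearing: y=sinΔλ·cosφ2=-0.71614441, x=cosφ1·sinφ2-sinφ1·cosφ2·cosΔλ=-0.46523194; θ=atan2(y, x)=-123.0091° <0 so +360° → 236.9909° ≈ 237.0°

Leg 1: dist=10507.4 km, bearing=54.5°
Leg 2: dist=8440.5 km, bearing=59.4°
Leg 3: dist=13285.8 km, bearing=42.9°
Leg 4: dist=6736.7 km, bearing=13.8°
Leg 5: dist=6838.4 km, bearing=221.6°
Leg 6: dist=13531.4 km, bearing=177.3°
Leg 7: dist=6521.4 km, bearing=237.0°
Total: 65861.6 km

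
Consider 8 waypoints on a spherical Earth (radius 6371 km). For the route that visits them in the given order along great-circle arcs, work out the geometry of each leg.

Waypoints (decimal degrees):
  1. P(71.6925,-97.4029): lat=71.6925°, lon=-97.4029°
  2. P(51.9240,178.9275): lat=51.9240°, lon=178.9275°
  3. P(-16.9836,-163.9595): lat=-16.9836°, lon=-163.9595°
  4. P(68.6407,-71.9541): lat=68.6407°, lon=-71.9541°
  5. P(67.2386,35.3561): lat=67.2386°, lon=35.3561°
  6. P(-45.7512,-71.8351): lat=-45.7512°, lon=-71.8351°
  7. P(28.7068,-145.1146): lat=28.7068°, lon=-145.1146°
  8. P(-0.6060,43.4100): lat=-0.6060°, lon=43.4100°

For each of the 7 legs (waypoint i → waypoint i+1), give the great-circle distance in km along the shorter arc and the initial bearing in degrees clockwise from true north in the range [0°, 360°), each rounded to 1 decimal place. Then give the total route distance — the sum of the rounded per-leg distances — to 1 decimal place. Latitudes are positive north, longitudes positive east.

Leg 1: dist=4421.3 km, bearing=286.6°
Leg 2: dist=7839.6 km, bearing=162.6°
Leg 3: dist=11843.6 km, bearing=22.3°
Leg 4: dist=3917.2 km, bearing=39.8°
Leg 5: dist=15318.1 km, bearing=262.6°
Leg 6: dist=11082.9 km, bearing=301.6°
Leg 7: dist=16761.8 km, bearing=342.3°
Total: 71184.5 km

Leg 1: φ1=1.2512702, φ2=0.9062448, Δφ=-0.3450254, Δλ=4.8228753 rad; a=sin²(Δφ/2)+cosφ1·cosφ2·sin²(Δλ/2)=0.1156456174; c=2·atan2(√a, √(1-a))=0.693976451; dist=6371·c=4421.324 ≈ 4421.3 km; running total=4421.3 km
Leg 1 bearing: y=sinΔλ·cosφ2=-0.61294588, x=cosφ1·sinφ2-sinφ1·cosφ2·cosΔλ=0.18271338; θ=atan2(y, x)=-73.4012° <0 so +360° → 286.5988° ≈ 286.6°
Leg 2: φ1=0.9062448, φ2=-0.2964197, Δφ=-1.2026645, Δλ=-5.9845071 rad; a=sin²(Δφ/2)+cosφ1·cosφ2·sin²(Δλ/2)=0.3331200307; c=2·atan2(√a, √(1-a))=1.230506898; dist=6371·c=7839.559 ≈ 7839.6 km; running total=12260.9 km
Leg 2 bearing: y=sinΔλ·cosφ2=0.28142415, x=cosφ1·sinφ2-sinφ1·cosφ2·cosΔλ=-0.89966924; θ=atan2(y, x)=162.6299° ≈ 162.6°
Leg 3: φ1=-0.2964197, φ2=1.1980062, Δφ=1.4944260, Δλ=1.6057972 rad; a=sin²(Δφ/2)+cosφ1·cosφ2·sin²(Δλ/2)=0.6421122734; c=2·atan2(√a, √(1-a))=1.858993847; dist=6371·c=11843.6498 ≈ 11843.6 km; running total=24104.5 km
Leg 3 bearing: y=sinΔλ·cosφ2=0.36399225, x=cosφ1·sinφ2-sinφ1·cosφ2·cosΔλ=0.88697579; θ=atan2(y, x)=22.3120° ≈ 22.3°
Leg 4: φ1=1.1980062, φ2=1.1735350, Δφ=-0.0244713, Δλ=1.8729163 rad; a=sin²(Δφ/2)+cosφ1·cosφ2·sin²(Δλ/2)=0.0915700947; c=2·atan2(√a, √(1-a))=0.614850296; dist=6371·c=3917.211 ≈ 3917.2 km; running total=28021.7 km
Leg 4 bearing: y=sinΔλ·cosφ2=0.36937116, x=cosφ1·sinφ2-sinφ1·cosφ2·cosΔλ=0.44306320; θ=atan2(y, x)=39.8172° ≈ 39.8°
Leg 5: φ1=1.1735350, φ2=-0.7985091, Δφ=-1.9720440, Δλ=-1.8708394 rad; a=sin²(Δφ/2)+cosφ1·cosφ2·sin²(Δλ/2)=0.8701620212; c=2·atan2(√a, √(1-a))=2.404348584; dist=6371·c=15318.105 ≈ 15318.1 km; running total=43339.8 km
Leg 5 bearing: y=sinΔλ·cosφ2=-0.66660148, x=cosφ1·sinφ2-sinφ1·cosφ2·cosΔλ=-0.08696424; θ=atan2(y, x)=-97.4328° <0 so +360° → 262.5672° ≈ 262.6°
Leg 6: φ1=-0.7985091, φ2=0.5010282, Δφ=1.2995373, Δλ=-1.2789685 rad; a=sin²(Δφ/2)+cosφ1·cosφ2·sin²(Δλ/2)=0.5839945005; c=2·atan2(√a, √(1-a))=1.739585650; dist=6371·c=11082.900 ≈ 11082.9 km; running total=54422.7 km
Leg 6 bearing: y=sinΔλ·cosφ2=-0.84000550, x=cosφ1·sinφ2-sinφ1·cosφ2·cosΔλ=0.51591710; θ=atan2(y, x)=-58.4425° <0 so +360° → 301.5575° ≈ 301.6°
Leg 7: φ1=0.5010282, φ2=-0.0105767, Δφ=-0.5116049, Δλ=3.2903750 rad; a=sin²(Δφ/2)+cosφ1·cosφ2·sin²(Δλ/2)=0.9362155111; c=2·atan2(√a, √(1-a))=2.630950867; dist=6371·c=16761.788 ≈ 16761.8 km; running total=71184.5 km
Leg 7 bearing: y=sinΔλ·cosφ2=-0.14822574, x=cosφ1·sinφ2-sinφ1·cosφ2·cosΔλ=0.46571798; θ=atan2(y, x)=-17.6549° <0 so +360° → 342.3451° ≈ 342.3°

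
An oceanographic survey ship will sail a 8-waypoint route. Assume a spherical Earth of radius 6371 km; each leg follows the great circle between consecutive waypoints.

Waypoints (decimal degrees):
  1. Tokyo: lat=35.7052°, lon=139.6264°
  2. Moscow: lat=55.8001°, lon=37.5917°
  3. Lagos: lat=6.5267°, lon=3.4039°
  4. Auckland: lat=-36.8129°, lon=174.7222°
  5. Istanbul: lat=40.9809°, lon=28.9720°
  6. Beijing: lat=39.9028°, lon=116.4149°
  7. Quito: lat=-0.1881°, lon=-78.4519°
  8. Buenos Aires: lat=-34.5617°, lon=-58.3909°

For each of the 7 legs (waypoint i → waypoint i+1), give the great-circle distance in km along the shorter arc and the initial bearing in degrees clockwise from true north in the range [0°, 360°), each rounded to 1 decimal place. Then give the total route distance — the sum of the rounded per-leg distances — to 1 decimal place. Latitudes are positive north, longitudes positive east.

Leg 1: dist=7472.2 km, bearing=323.4°
Leg 2: dist=6251.8 km, bearing=222.2°
Leg 3: dist=16534.0 km, bearing=166.6°
Leg 4: dist=17034.5 km, bearing=289.6°
Leg 5: dist=7058.5 km, bearing=58.9°
Leg 6: dist=15348.8 km, bearing=22.6°
Leg 7: dist=4354.2 km, bearing=153.4°
Total: 74054.0 km

Leg 1: φ1=0.6231733, φ2=0.9738955, Δφ=0.3507222, Δλ=-1.7808415 rad; a=sin²(Δφ/2)+cosφ1·cosφ2·sin²(Δλ/2)=0.3062349481; c=2·atan2(√a, √(1-a))=1.172845510; dist=6371·c=7472.199 ≈ 7472.2 km; running total=7472.2 km
Leg 1 bearing: y=sinΔλ·cosφ2=-0.54972822, x=cosφ1·sinφ2-sinφ1·cosφ2·cosΔλ=0.74001304; θ=atan2(y, x)=-36.6073° <0 so +360° → 323.3927° ≈ 323.4°
Leg 2: φ1=0.9738955, φ2=0.1139124, Δφ=-0.8599831, Δλ=-0.5966897 rad; a=sin²(Δφ/2)+cosφ1·cosφ2·sin²(Δλ/2)=0.2220239178; c=2·atan2(√a, √(1-a))=0.981288289; dist=6371·c=6251.788 ≈ 6251.8 km; running total=13724.0 km
Leg 2 bearing: y=sinΔλ·cosφ2=-0.55826553, x=cosφ1·sinφ2-sinφ1·cosφ2·cosΔλ=-0.61583828; θ=atan2(y, x)=-137.8073° <0 so +360° → 222.1927° ≈ 222.2°
Leg 3: φ1=0.1139124, φ2=-0.6425063, Δφ=-0.7564187, Δλ=2.9900684 rad; a=sin²(Δφ/2)+cosφ1·cosφ2·sin²(Δλ/2)=0.9272016895; c=2·atan2(√a, √(1-a))=2.595197872; dist=6371·c=16534.006 ≈ 16534.0 km; running total=30258.0 km
Leg 3 bearing: y=sinΔλ·cosφ2=0.12084611, x=cosφ1·sinφ2-sinφ1·cosφ2·cosΔλ=-0.50536233; θ=atan2(y, x)=166.5515° ≈ 166.6°
Leg 4: φ1=-0.6425063, φ2=0.7152516, Δφ=1.3577579, Δλ=-2.5438209 rad; a=sin²(Δφ/2)+cosφ1·cosφ2·sin²(Δλ/2)=0.9462742448; c=2·atan2(√a, √(1-a))=2.673761629; dist=6371·c=17034.535 ≈ 17034.5 km; running total=47292.5 km
Leg 4 bearing: y=sinΔλ·cosφ2=-0.42487516, x=cosφ1·sinφ2-sinφ1·cosφ2·cosΔλ=0.15112345; θ=atan2(y, x)=-70.4201° <0 so +360° → 289.5799° ≈ 289.6°
Leg 5: φ1=0.7152516, φ2=0.6964352, Δφ=-0.0188164, Δλ=1.5261665 rad; a=sin²(Δφ/2)+cosφ1·cosφ2·sin²(Δλ/2)=0.2767350338; c=2·atan2(√a, √(1-a))=1.107912930; dist=6371·c=7058.513 ≈ 7058.5 km; running total=54351.0 km
Leg 5 bearing: y=sinΔλ·cosφ2=0.76636993, x=cosφ1·sinφ2-sinφ1·cosφ2·cosΔλ=0.46183129; θ=atan2(y, x)=58.9259° ≈ 58.9°
Leg 6: φ1=0.6964352, φ2=-0.0032830, Δφ=-0.6997182, Δλ=-3.4010673 rad; a=sin²(Δφ/2)+cosφ1·cosφ2·sin²(Δλ/2)=0.8717779562; c=2·atan2(√a, √(1-a))=2.409168937; dist=6371·c=15348.815 ≈ 15348.8 km; running total=69699.8 km
Leg 6 bearing: y=sinΔλ·cosφ2=0.25657140, x=cosφ1·sinφ2-sinφ1·cosφ2·cosΔλ=0.61749147; θ=atan2(y, x)=22.5632° ≈ 22.6°
Leg 7: φ1=-0.0032830, φ2=-0.6032155, Δφ=-0.5999325, Δλ=0.3501305 rad; a=sin²(Δφ/2)+cosφ1·cosφ2·sin²(Δλ/2)=0.1122951933; c=2·atan2(√a, √(1-a))=0.683432812; dist=6371·c=4354.150 ≈ 4354.2 km; running total=74054.0 km
Leg 7 bearing: y=sinΔλ·cosφ2=0.28248270, x=cosφ1·sinφ2-sinφ1·cosφ2·cosΔλ=-0.56475079; θ=atan2(y, x)=153.4262° ≈ 153.4°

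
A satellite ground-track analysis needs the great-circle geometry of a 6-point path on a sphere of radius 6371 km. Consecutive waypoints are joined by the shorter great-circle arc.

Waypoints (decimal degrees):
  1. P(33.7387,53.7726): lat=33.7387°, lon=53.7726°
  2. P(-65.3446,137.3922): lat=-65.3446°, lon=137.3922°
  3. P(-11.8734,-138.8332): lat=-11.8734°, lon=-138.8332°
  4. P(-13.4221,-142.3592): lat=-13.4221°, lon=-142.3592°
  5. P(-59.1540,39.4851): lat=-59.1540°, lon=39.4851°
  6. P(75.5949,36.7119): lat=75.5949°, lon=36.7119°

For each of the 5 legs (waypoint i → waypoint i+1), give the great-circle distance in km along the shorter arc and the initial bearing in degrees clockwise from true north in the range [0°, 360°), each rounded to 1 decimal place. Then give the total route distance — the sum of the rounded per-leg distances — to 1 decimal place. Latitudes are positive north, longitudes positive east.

Leg 1: φ1=0.5888514, φ2=-1.1404784, Δφ=-1.7293298, Δλ=1.4594373 rad; a=sin²(Δφ/2)+cosφ1·cosφ2·sin²(Δλ/2)=0.7331104121; c=2·atan2(√a, √(1-a))=2.055810417; dist=6371·c=13097.568 ≈ 13097.6 km; running total=13097.6 km
Leg 1 bearing: y=sinΔλ·cosφ2=0.41457586, x=cosφ1·sinφ2-sinφ1·cosφ2·cosΔλ=-0.78151456; θ=atan2(y, x)=152.0551° ≈ 152.1°
Leg 2: φ1=-1.1404784, φ2=-0.2072299, Δφ=0.9332485, Δλ=-4.8210427 rad; a=sin²(Δφ/2)+cosφ1·cosφ2·sin²(Δλ/2)=0.3843693546; c=2·atan2(√a, √(1-a))=1.337422408; dist=6371·c=8520.718 ≈ 8520.7 km; running total=21618.3 km
Leg 2 bearing: y=sinΔλ·cosφ2=0.97283377, x=cosφ1·sinφ2-sinφ1·cosφ2·cosΔλ=0.01061476; θ=atan2(y, x)=89.3749° ≈ 89.4°
Leg 3: φ1=-0.2072299, φ2=-0.2342598, Δφ=-0.0270299, Δλ=-0.0615403 rad; a=sin²(Δφ/2)+cosφ1·cosφ2·sin²(Δλ/2)=0.0010835965; c=2·atan2(√a, √(1-a))=0.065847950; dist=6371·c=419.517 ≈ 419.5 km; running total=22037.8 km
Leg 3 bearing: y=sinΔλ·cosφ2=-0.05982165, x=cosφ1·sinφ2-sinφ1·cosφ2·cosΔλ=-0.02740547; θ=atan2(y, x)=-114.6134° <0 so +360° → 245.3866° ≈ 245.4°
Leg 4: φ1=-0.2342598, φ2=-1.0324321, Δφ=-0.7981722, Δλ=3.1737818 rad; a=sin²(Δφ/2)+cosφ1·cosφ2·sin²(Δλ/2)=0.6495902294; c=2·atan2(√a, √(1-a))=1.874629984; dist=6371·c=11943.268 ≈ 11943.3 km; running total=33981.1 km
Leg 4 bearing: y=sinΔλ·cosφ2=-0.01650155, x=cosφ1·sinφ2-sinφ1·cosφ2·cosΔλ=-0.95405385; θ=atan2(y, x)=-179.0091° <0 so +360° → 180.9909° ≈ 181.0°
Leg 5: φ1=-1.0324321, φ2=1.3193799, Δφ=2.3518120, Δλ=-0.0484015 rad; a=sin²(Δφ/2)+cosφ1·cosφ2·sin²(Δλ/2)=0.8520752365; c=2·atan2(√a, √(1-a))=2.352022330; dist=6371·c=14984.734 ≈ 14984.7 km; running total=48965.8 km
Leg 5 bearing: y=sinΔλ·cosφ2=-0.01203643, x=cosφ1·sinφ2-sinφ1·cosφ2·cosΔλ=0.70994876; θ=atan2(y, x)=-0.9713° <0 so +360° → 359.0287° ≈ 359.0°

Leg 1: dist=13097.6 km, bearing=152.1°
Leg 2: dist=8520.7 km, bearing=89.4°
Leg 3: dist=419.5 km, bearing=245.4°
Leg 4: dist=11943.3 km, bearing=181.0°
Leg 5: dist=14984.7 km, bearing=359.0°
Total: 48965.8 km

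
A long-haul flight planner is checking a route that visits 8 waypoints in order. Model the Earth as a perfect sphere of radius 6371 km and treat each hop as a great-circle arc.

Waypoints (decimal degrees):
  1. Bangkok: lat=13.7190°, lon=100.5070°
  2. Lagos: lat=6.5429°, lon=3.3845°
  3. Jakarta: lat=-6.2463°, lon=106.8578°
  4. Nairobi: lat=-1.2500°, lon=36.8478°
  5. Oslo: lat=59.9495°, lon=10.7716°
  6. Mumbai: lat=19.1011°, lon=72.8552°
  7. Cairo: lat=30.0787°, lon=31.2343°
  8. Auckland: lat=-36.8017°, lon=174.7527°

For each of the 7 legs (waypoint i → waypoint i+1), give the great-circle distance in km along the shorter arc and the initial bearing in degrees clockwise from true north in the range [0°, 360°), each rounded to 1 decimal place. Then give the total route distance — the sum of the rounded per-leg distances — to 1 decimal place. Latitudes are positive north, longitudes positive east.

Leg 1: dist=10598.6 km, bearing=278.1°
Leg 2: dist=11568.1 km, bearing=94.8°
Leg 3: dist=7783.0 km, bearing=270.9°
Leg 4: dist=7170.0 km, bearing=345.9°
Leg 5: dist=6636.4 km, bearing=104.7°
Leg 6: dist=4355.5 km, bearing=294.5°
Leg 7: dist=16570.3 km, bearing=112.3°
Total: 64681.9 km

Leg 1: φ1=0.2394417, φ2=0.1141951, Δφ=-0.1252466, Δλ=-1.6951074 rad; a=sin²(Δφ/2)+cosφ1·cosφ2·sin²(Δλ/2)=0.5463227411; c=2·atan2(√a, √(1-a))=1.663574856; dist=6371·c=10598.635 ≈ 10598.6 km; running total=10598.6 km
Leg 1 bearing: y=sinΔλ·cosφ2=-0.98582040, x=cosφ1·sinφ2-sinφ1·cosφ2·cosΔλ=0.13991052; θ=atan2(y, x)=-81.9224° <0 so +360° → 278.0776° ≈ 278.1°
Leg 2: φ1=0.1141951, φ2=-0.1090185, Δφ=-0.2232136, Δλ=1.8059498 rad; a=sin²(Δφ/2)+cosφ1·cosφ2·sin²(Δλ/2)=0.6212491308; c=2·atan2(√a, √(1-a))=1.815736477; dist=6371·c=11568.057 ≈ 11568.1 km; running total=22166.7 km
Leg 2 bearing: y=sinΔλ·cosφ2=0.96670535, x=cosφ1·sinφ2-sinφ1·cosφ2·cosΔλ=-0.08170285; θ=atan2(y, x)=94.8310° ≈ 94.8°
Leg 3: φ1=-0.1090185, φ2=-0.0218166, Δφ=0.0872019, Δλ=-1.2219050 rad; a=sin²(Δφ/2)+cosφ1·cosφ2·sin²(Δλ/2)=0.3289403477; c=2·atan2(√a, √(1-a))=1.221624949; dist=6371·c=7782.973 ≈ 7783.0 km; running total=29949.7 km
Leg 3 bearing: y=sinΔλ·cosφ2=-0.93952866, x=cosφ1·sinφ2-sinφ1·cosφ2·cosΔλ=0.01550063; θ=atan2(y, x)=-89.0548° <0 so +360° → 270.9452° ≈ 270.9°
Leg 4: φ1=-0.0218166, φ2=1.0463162, Δφ=1.0681328, Δλ=-0.4551155 rad; a=sin²(Δφ/2)+cosφ1·cosφ2·sin²(Δλ/2)=0.2845995519; c=2·atan2(√a, √(1-a))=1.125416266; dist=6371·c=7170.027 ≈ 7170.0 km; running total=37119.7 km
Leg 4 bearing: y=sinΔλ·cosφ2=-0.22011849, x=cosφ1·sinφ2-sinφ1·cosφ2·cosΔλ=0.87519052; θ=atan2(y, x)=-14.1176° <0 so +360° → 345.8824° ≈ 345.9°
Leg 5: φ1=1.0463162, φ2=0.3333771, Δφ=-0.7129391, Δλ=1.0835632 rad; a=sin²(Δφ/2)+cosφ1·cosφ2·sin²(Δλ/2)=0.2476045340; c=2·atan2(√a, √(1-a))=1.041656568; dist=6371·c=6636.394 ≈ 6636.4 km; running total=43756.1 km
Leg 5 bearing: y=sinΔλ·cosφ2=0.83498122, x=cosφ1·sinφ2-sinφ1·cosφ2·cosΔλ=-0.21907185; θ=atan2(y, x)=104.7012° ≈ 104.7°
Leg 6: φ1=0.3333771, φ2=0.5249723, Δφ=0.1915953, Δλ=-0.7264217 rad; a=sin²(Δφ/2)+cosφ1·cosφ2·sin²(Δλ/2)=0.1123602500; c=2·atan2(√a, √(1-a))=0.683638838; dist=6371·c=4355.463 ≈ 4355.5 km; running total=48111.6 km
Leg 6 bearing: y=sinΔλ·cosφ2=-0.57475645, x=cosφ1·sinφ2-sinφ1·cosφ2·cosΔλ=0.26190975; θ=atan2(y, x)=-65.5018° <0 so +360° → 294.4982° ≈ 294.5°
Leg 7: φ1=0.5249723, φ2=-0.6423108, Δφ=-1.1672832, Δλ=2.5048686 rad; a=sin²(Δφ/2)+cosφ1·cosφ2·sin²(Δλ/2)=0.9286754429; c=2·atan2(√a, √(1-a))=2.600897141; dist=6371·c=16570.316 ≈ 16570.3 km; running total=64681.9 km
Leg 7 bearing: y=sinΔλ·cosφ2=0.47607596, x=cosφ1·sinφ2-sinφ1·cosφ2·cosΔλ=-0.19570676; θ=atan2(y, x)=112.3467° ≈ 112.3°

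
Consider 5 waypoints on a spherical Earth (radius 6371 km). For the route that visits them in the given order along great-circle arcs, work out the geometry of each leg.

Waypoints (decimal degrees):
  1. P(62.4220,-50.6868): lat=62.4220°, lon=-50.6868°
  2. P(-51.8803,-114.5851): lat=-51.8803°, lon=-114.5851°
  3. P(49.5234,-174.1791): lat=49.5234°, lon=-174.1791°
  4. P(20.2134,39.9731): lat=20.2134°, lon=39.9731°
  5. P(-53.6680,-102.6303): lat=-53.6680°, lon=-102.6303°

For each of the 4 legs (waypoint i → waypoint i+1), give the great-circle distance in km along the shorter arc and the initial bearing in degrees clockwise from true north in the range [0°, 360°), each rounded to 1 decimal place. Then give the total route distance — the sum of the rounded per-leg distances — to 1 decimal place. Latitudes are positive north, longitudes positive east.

Leg 1: dist=13884.0 km, bearing=222.5°
Leg 2: dist=12598.9 km, bearing=322.4°
Leg 3: dist=11560.1 km, bearing=327.1°
Leg 4: dist=15129.0 km, bearing=211.2°
Total: 53172.0 km

Leg 1: φ1=1.0894694, φ2=-0.9054821, Δφ=-1.9949515, Δλ=-1.1152357 rad; a=sin²(Δφ/2)+cosφ1·cosφ2·sin²(Δλ/2)=0.7858003070; c=2·atan2(√a, √(1-a))=2.179251562; dist=6371·c=13884.012 ≈ 13884.0 km; running total=13884.0 km
Leg 1 bearing: y=sinΔλ·cosφ2=-0.55435012, x=cosφ1·sinφ2-sinφ1·cosφ2·cosΔλ=-0.60495345; θ=atan2(y, x)=-137.4994° <0 so +360° → 222.5006° ≈ 222.5°
Leg 2: φ1=-0.9054821, φ2=0.8643464, Δφ=1.7698284, Δλ=-1.0401115 rad; a=sin²(Δφ/2)+cosφ1·cosφ2·sin²(Δλ/2)=0.6978124859; c=2·atan2(√a, √(1-a))=1.977544570; dist=6371·c=12598.936 ≈ 12598.9 km; running total=26482.9 km
Leg 2 bearing: y=sinΔλ·cosφ2=-0.55985551, x=cosφ1·sinφ2-sinφ1·cosφ2·cosΔλ=0.72804031; θ=atan2(y, x)=-37.5599° <0 so +360° → 322.4401° ≈ 322.4°
Leg 3: φ1=0.8643464, φ2=0.3527904, Δφ=-0.5115560, Δλ=3.7376610 rad; a=sin²(Δφ/2)+cosφ1·cosφ2·sin²(Δλ/2)=0.6206416632; c=2·atan2(√a, √(1-a))=1.814484358; dist=6371·c=11560.080 ≈ 11560.1 km; running total=38043.0 km
Leg 3 bearing: y=sinΔλ·cosφ2=-0.52681823, x=cosφ1·sinφ2-sinφ1·cosφ2·cosΔλ=0.81501222; θ=atan2(y, x)=-32.8783° <0 so +360° → 327.1217° ≈ 327.1°
Leg 4: φ1=0.3527904, φ2=-0.9366833, Δφ=-1.2894737, Δλ=-2.4888989 rad; a=sin²(Δφ/2)+cosφ1·cosφ2·sin²(Δλ/2)=0.8600213339; c=2·atan2(√a, √(1-a))=2.374660131; dist=6371·c=15128.960 ≈ 15129.0 km; running total=53172.0 km
Leg 4 bearing: y=sinΔλ·cosφ2=-0.35981990, x=cosφ1·sinφ2-sinφ1·cosφ2·cosΔλ=-0.59335335; θ=atan2(y, x)=-148.7666° <0 so +360° → 211.2334° ≈ 211.2°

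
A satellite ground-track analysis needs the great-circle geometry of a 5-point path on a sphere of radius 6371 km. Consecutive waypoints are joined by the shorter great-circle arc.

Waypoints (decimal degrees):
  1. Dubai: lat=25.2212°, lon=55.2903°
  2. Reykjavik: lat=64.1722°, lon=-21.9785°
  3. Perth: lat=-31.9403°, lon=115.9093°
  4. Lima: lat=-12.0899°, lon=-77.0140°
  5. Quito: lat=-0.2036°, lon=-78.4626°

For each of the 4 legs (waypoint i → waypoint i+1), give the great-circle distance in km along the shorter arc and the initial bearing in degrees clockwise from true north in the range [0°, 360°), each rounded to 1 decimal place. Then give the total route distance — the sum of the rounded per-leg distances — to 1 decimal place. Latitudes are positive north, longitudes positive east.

Leg 1: φ1=0.4401930, φ2=1.1200162, Δφ=0.6798232, Δλ=-1.3485950 rad; a=sin²(Δφ/2)+cosφ1·cosφ2·sin²(Δλ/2)=0.2647965041; c=2·atan2(√a, √(1-a))=1.081044399; dist=6371·c=6887.334 ≈ 6887.3 km; running total=6887.3 km
Leg 1 bearing: y=sinΔλ·cosφ2=-0.42495685, x=cosφ1·sinφ2-sinφ1·cosφ2·cosΔλ=0.77338796; θ=atan2(y, x)=-28.7877° <0 so +360° → 331.2123° ≈ 331.2°
Leg 2: φ1=1.1200162, φ2=-0.5574634, Δφ=-1.6774796, Δλ=2.4065961 rad; a=sin²(Δφ/2)+cosφ1·cosφ2·sin²(Δλ/2)=0.8752250276; c=2·atan2(√a, √(1-a))=2.419539088; dist=6371·c=15414.884 ≈ 15414.9 km; running total=22302.2 km
Leg 2 bearing: y=sinΔλ·cosφ2=0.56905795, x=cosφ1·sinφ2-sinφ1·cosφ2·cosΔλ=0.33615141; θ=atan2(y, x)=59.4290° ≈ 59.4°
Leg 3: φ1=-0.5574634, φ2=-0.2110086, Δφ=0.3464548, Δλ=-3.3671468 rad; a=sin²(Δφ/2)+cosφ1·cosφ2·sin²(Δλ/2)=0.8489777738; c=2·atan2(√a, √(1-a))=2.343335019; dist=6371·c=14929.387 ≈ 14929.4 km; running total=37231.6 km
Leg 3 bearing: y=sinΔλ·cosφ2=0.21868605, x=cosφ1·sinφ2-sinφ1·cosφ2·cosΔλ=-0.68193435; θ=atan2(y, x)=162.2197° ≈ 162.2°
Leg 4: φ1=-0.2110086, φ2=-0.0035535, Δφ=0.2074551, Δλ=-0.0252828 rad; a=sin²(Δφ/2)+cosφ1·cosφ2·sin²(Δλ/2)=0.0108771204; c=2·atan2(√a, √(1-a))=0.208966869; dist=6371·c=1331.328 ≈ 1331.3 km; running total=38562.9 km
Leg 4 bearing: y=sinΔλ·cosφ2=-0.02527999, x=cosφ1·sinφ2-sinφ1·cosφ2·cosΔλ=0.20590327; θ=atan2(y, x)=-6.9995° <0 so +360° → 353.0005° ≈ 353.0°

Leg 1: dist=6887.3 km, bearing=331.2°
Leg 2: dist=15414.9 km, bearing=59.4°
Leg 3: dist=14929.4 km, bearing=162.2°
Leg 4: dist=1331.3 km, bearing=353.0°
Total: 38562.9 km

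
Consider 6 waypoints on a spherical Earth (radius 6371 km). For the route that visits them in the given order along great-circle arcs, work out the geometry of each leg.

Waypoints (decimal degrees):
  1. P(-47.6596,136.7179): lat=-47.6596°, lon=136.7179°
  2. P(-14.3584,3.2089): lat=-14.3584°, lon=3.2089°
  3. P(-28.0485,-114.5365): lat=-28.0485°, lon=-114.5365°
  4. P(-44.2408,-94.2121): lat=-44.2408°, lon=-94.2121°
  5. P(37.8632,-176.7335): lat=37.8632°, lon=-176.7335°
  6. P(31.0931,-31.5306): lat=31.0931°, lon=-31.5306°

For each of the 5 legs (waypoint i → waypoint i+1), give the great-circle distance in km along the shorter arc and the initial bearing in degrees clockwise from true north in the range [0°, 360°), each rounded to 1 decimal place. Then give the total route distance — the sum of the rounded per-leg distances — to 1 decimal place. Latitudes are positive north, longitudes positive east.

Leg 1: φ1=-0.8318169, φ2=-0.2506014, Δφ=0.5812156, Δλ=-2.3301716 rad; a=sin²(Δφ/2)+cosφ1·cosφ2·sin²(Δλ/2)=0.6329607053; c=2·atan2(√a, √(1-a))=1.839955949; dist=6371·c=11722.359 ≈ 11722.4 km; running total=11722.4 km
Leg 1 bearing: y=sinΔλ·cosφ2=-0.70261143, x=cosφ1·sinφ2-sinφ1·cosφ2·cosΔλ=-0.66001741; θ=atan2(y, x)=-133.2096° <0 so +360° → 226.7904° ≈ 226.8°
Leg 2: φ1=-0.2506014, φ2=-0.4895387, Δφ=-0.2389373, Δλ=-2.0550449 rad; a=sin²(Δφ/2)+cosφ1·cosφ2·sin²(Δλ/2)=0.6407116865; c=2·atan2(√a, √(1-a))=1.856073438; dist=6371·c=11825.044 ≈ 11825.0 km; running total=23547.4 km
Leg 2 bearing: y=sinΔλ·cosφ2=-0.78107872, x=cosφ1·sinφ2-sinφ1·cosφ2·cosΔλ=-0.55741988; θ=atan2(y, x)=-125.5137° <0 so +360° → 234.4863° ≈ 234.5°
Leg 3: φ1=-0.4895387, φ2=-0.7721476, Δφ=-0.2826089, Δλ=0.3547277 rad; a=sin²(Δφ/2)+cosφ1·cosφ2·sin²(Δλ/2)=0.0395166642; c=2·atan2(√a, √(1-a))=0.400242144; dist=6371·c=2549.943 ≈ 2549.9 km; running total=26097.3 km
Leg 3 bearing: y=sinΔλ·cosφ2=0.24883567, x=cosφ1·sinφ2-sinφ1·cosφ2·cosΔλ=-0.29983529; θ=atan2(y, x)=140.3105° ≈ 140.3°
Leg 4: φ1=-0.7721476, φ2=0.6608375, Δφ=1.4329851, Δλ=-1.4402701 rad; a=sin²(Δφ/2)+cosφ1·cosφ2·sin²(Δλ/2)=0.6773013535; c=2·atan2(√a, √(1-a))=1.933285455; dist=6371·c=12316.962 ≈ 12317.0 km; running total=38414.3 km
Leg 4 bearing: y=sinΔλ·cosφ2=-0.78276280, x=cosφ1·sinφ2-sinφ1·cosφ2·cosΔλ=0.51140915; θ=atan2(y, x)=-56.8419° <0 so +360° → 303.1581° ≈ 303.2°
Leg 5: φ1=0.6608375, φ2=0.5426770, Δφ=-0.1181605, Δλ=2.5342687 rad; a=sin²(Δφ/2)+cosφ1·cosφ2·sin²(Δλ/2)=0.6190933575; c=2·atan2(√a, √(1-a))=1.811294730; dist=6371·c=11539.759 ≈ 11539.8 km; running total=49954.1 km
Leg 5 bearing: y=sinΔλ·cosφ2=0.48868315, x=cosφ1·sinφ2-sinφ1·cosφ2·cosΔλ=0.83931869; θ=atan2(y, x)=30.2096° ≈ 30.2°

Leg 1: dist=11722.4 km, bearing=226.8°
Leg 2: dist=11825.0 km, bearing=234.5°
Leg 3: dist=2549.9 km, bearing=140.3°
Leg 4: dist=12317.0 km, bearing=303.2°
Leg 5: dist=11539.8 km, bearing=30.2°
Total: 49954.1 km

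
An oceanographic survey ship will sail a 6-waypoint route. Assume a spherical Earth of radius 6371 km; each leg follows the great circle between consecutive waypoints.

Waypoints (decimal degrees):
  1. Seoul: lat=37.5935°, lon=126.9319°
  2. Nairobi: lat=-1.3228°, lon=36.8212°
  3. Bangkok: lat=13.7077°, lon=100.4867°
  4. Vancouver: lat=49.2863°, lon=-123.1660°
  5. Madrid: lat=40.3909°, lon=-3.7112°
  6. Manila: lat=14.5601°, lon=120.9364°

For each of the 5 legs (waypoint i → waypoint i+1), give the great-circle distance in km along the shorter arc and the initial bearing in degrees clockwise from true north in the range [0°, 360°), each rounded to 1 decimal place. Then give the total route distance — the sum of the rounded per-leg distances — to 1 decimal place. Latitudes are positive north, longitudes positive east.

Leg 1: dist=10107.0 km, bearing=269.0°
Leg 2: dist=7208.2 km, bearing=74.2°
Leg 3: dist=11808.2 km, bearing=28.0°
Leg 4: dist=8418.3 km, bearing=43.2°
Leg 5: dist=11658.2 km, bearing=55.5°
Total: 49199.9 km

Leg 1: φ1=0.6561304, φ2=-0.0230872, Δφ=-0.6792176, Δλ=-1.5727284 rad; a=sin²(Δφ/2)+cosφ1·cosφ2·sin²(Δλ/2)=0.5078068589; c=2·atan2(√a, √(1-a))=1.586410679; dist=6371·c=10107.022 ≈ 10107.0 km; running total=10107.0 km
Leg 1 bearing: y=sinΔλ·cosφ2=-0.99973164, x=cosφ1·sinφ2-sinφ1·cosφ2·cosΔλ=-0.01711337; θ=atan2(y, x)=-90.9807° <0 so +360° → 269.0193° ≈ 269.0°
Leg 2: φ1=-0.0230872, φ2=0.2392445, Δφ=0.2623317, Δλ=1.1111726 rad; a=sin²(Δφ/2)+cosφ1·cosφ2·sin²(Δλ/2)=0.2873048204; c=2·atan2(√a, √(1-a))=1.131403153; dist=6371·c=7208.169 ≈ 7208.2 km; running total=17315.2 km
Leg 2 bearing: y=sinΔλ·cosφ2=0.87069271, x=cosφ1·sinφ2-sinφ1·cosφ2·cosΔλ=0.24685470; θ=atan2(y, x)=74.1712° ≈ 74.2°
Leg 3: φ1=0.2392445, φ2=0.8602082, Δφ=0.6209637, Δλ=-3.9034760 rad; a=sin²(Δφ/2)+cosφ1·cosφ2·sin²(Δλ/2)=0.6394445462; c=2·atan2(√a, √(1-a))=1.853433435; dist=6371·c=11808.224 ≈ 11808.2 km; running total=29123.4 km
Leg 3 bearing: y=sinΔλ·cosφ2=0.45025909, x=cosφ1·sinφ2-sinφ1·cosφ2·cosΔλ=0.84822617; θ=atan2(y, x)=27.9605° ≈ 28.0°
Leg 4: φ1=0.8602082, φ2=0.7049542, Δφ=-0.1552540, Δλ=2.0848796 rad; a=sin²(Δφ/2)+cosφ1·cosφ2·sin²(Δλ/2)=0.3765635811; c=2·atan2(√a, √(1-a))=1.321344451; dist=6371·c=8418.285 ≈ 8418.3 km; running total=37541.7 km
Leg 4 bearing: y=sinΔλ·cosφ2=0.66319445, x=cosφ1·sinφ2-sinφ1·cosφ2·cosΔλ=0.70655992; θ=atan2(y, x)=43.1867° ≈ 43.2°
Leg 5: φ1=0.7049542, φ2=0.2541217, Δφ=-0.4508325, Δλ=2.1755110 rad; a=sin²(Δφ/2)+cosφ1·cosφ2·sin²(Δλ/2)=0.6281017419; c=2·atan2(√a, √(1-a))=1.829888865; dist=6371·c=11658.222 ≈ 11658.2 km; running total=49199.9 km
Leg 5 bearing: y=sinΔλ·cosφ2=0.79624403, x=cosφ1·sinφ2-sinφ1·cosφ2·cosΔλ=0.54804672; θ=atan2(y, x)=55.4608° ≈ 55.5°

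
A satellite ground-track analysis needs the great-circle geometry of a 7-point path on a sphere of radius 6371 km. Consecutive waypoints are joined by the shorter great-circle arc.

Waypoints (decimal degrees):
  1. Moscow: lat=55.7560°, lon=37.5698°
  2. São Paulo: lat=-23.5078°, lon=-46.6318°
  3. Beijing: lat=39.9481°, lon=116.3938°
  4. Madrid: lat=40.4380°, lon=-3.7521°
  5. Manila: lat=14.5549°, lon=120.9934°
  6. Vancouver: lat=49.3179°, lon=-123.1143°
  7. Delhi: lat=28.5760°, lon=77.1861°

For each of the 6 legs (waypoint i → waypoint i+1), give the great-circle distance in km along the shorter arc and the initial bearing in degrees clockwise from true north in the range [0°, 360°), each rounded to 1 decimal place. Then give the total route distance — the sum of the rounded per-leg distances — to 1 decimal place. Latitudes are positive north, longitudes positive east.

Leg 1: dist=11799.6 km, bearing=251.7°
Leg 2: dist=17591.1 km, bearing=37.1°
Leg 3: dist=9219.0 km, bearing=318.5°
Leg 4: dist=11662.5 km, bearing=55.4°
Leg 5: dist=10549.4 km, bearing=36.1°
Leg 6: dist=11122.8 km, bearing=342.0°
Total: 71944.4 km

Leg 1: φ1=0.9731258, φ2=-0.4102885, Δφ=-1.3834143, Δλ=-1.4695952 rad; a=sin²(Δφ/2)+cosφ1·cosφ2·sin²(Δλ/2)=0.6387981311; c=2·atan2(√a, √(1-a))=1.852087453; dist=6371·c=11799.649 ≈ 11799.6 km; running total=11799.6 km
Leg 1 bearing: y=sinΔλ·cosφ2=-0.91231395, x=cosφ1·sinφ2-sinφ1·cosφ2·cosΔλ=-0.30103749; θ=atan2(y, x)=-108.2614° <0 so +360° → 251.7386° ≈ 251.7°
Leg 2: φ1=-0.4102885, φ2=0.6972259, Δφ=1.1075144, Δλ=2.8453335 rad; a=sin²(Δφ/2)+cosφ1·cosφ2·sin²(Δλ/2)=0.9642445614; c=2·atan2(√a, √(1-a))=2.761119752; dist=6371·c=17591.094 ≈ 17591.1 km; running total=29390.7 km
Leg 2 bearing: y=sinΔλ·cosφ2=0.22381228, x=cosφ1·sinφ2-sinφ1·cosφ2·cosΔλ=0.29633767; θ=atan2(y, x)=37.0623° ≈ 37.1°
Leg 3: φ1=0.6972259, φ2=0.7057762, Δφ=0.0085504, Δλ=-2.0969415 rad; a=sin²(Δφ/2)+cosφ1·cosφ2·sin²(Δλ/2)=0.4382754491; c=2·atan2(√a, √(1-a))=1.447031501; dist=6371·c=9219.038 ≈ 9219.0 km; running total=38609.7 km
Leg 3 bearing: y=sinΔλ·cosφ2=-0.65816792, x=cosφ1·sinφ2-sinφ1·cosφ2·cosΔλ=0.74268116; θ=atan2(y, x)=-41.5475° <0 so +360° → 318.4525° ≈ 318.5°
Leg 4: φ1=0.7057762, φ2=0.2540309, Δφ=-0.4517453, Δλ=2.1772197 rad; a=sin²(Δφ/2)+cosφ1·cosφ2·sin²(Δλ/2)=0.6284273213; c=2·atan2(√a, √(1-a))=1.830562568; dist=6371·c=11662.514 ≈ 11662.5 km; running total=50272.2 km
Leg 4 bearing: y=sinΔλ·cosφ2=0.79532139, x=cosφ1·sinφ2-sinφ1·cosφ2·cosΔλ=0.54908067; θ=atan2(y, x)=55.3793° ≈ 55.4°
Leg 5: φ1=0.2540309, φ2=0.8607597, Δφ=0.6067288, Δλ=-4.2604831 rad; a=sin²(Δφ/2)+cosφ1·cosφ2·sin²(Δλ/2)=0.5424720148; c=2·atan2(√a, √(1-a))=1.655842842; dist=6371·c=10549.375 ≈ 10549.4 km; running total=60821.6 km
Leg 5 bearing: y=sinΔλ·cosφ2=0.58642536, x=cosφ1·sinφ2-sinφ1·cosφ2·cosΔλ=0.80553697; θ=atan2(y, x)=36.0544° ≈ 36.1°
Leg 6: φ1=0.8607597, φ2=0.4987453, Δφ=-0.3620144, Δλ=3.4959015 rad; a=sin²(Δφ/2)+cosφ1·cosφ2·sin²(Δλ/2)=0.5870827744; c=2·atan2(√a, √(1-a))=1.745854629; dist=6371·c=11122.840 ≈ 11122.8 km; running total=71944.4 km
Leg 6 bearing: y=sinΔλ·cosφ2=-0.30467888, x=cosφ1·sinφ2-sinφ1·cosφ2·cosΔλ=0.93639582; θ=atan2(y, x)=-18.0235° <0 so +360° → 341.9765° ≈ 342.0°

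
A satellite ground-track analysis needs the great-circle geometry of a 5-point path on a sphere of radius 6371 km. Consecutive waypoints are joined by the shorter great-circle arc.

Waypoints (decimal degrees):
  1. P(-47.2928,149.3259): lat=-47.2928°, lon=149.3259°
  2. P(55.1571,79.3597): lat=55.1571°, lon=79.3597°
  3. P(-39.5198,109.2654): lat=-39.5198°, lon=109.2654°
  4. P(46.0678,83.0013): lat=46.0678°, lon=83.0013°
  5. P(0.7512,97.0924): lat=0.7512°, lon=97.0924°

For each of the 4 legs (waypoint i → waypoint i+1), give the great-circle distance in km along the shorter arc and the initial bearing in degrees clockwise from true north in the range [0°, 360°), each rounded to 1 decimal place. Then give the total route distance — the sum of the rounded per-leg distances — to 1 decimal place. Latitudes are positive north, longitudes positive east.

Leg 1: dist=13127.3 km, bearing=322.5°
Leg 2: dist=10903.8 km, bearing=157.1°
Leg 3: dist=9869.4 km, bearing=342.1°
Leg 4: dist=5223.4 km, bearing=160.5°
Total: 39123.9 km

Leg 1: φ1=-0.8254151, φ2=0.9626730, Δφ=1.7880881, Δλ=-1.2211406 rad; a=sin²(Δφ/2)+cosφ1·cosφ2·sin²(Δλ/2)=0.7351706180; c=2·atan2(√a, √(1-a))=2.060473742; dist=6371·c=13127.278 ≈ 13127.3 km; running total=13127.3 km
Leg 1 bearing: y=sinΔλ·cosφ2=-0.53675756, x=cosφ1·sinφ2-sinφ1·cosφ2·cosΔλ=0.70047872; θ=atan2(y, x)=-37.4620° <0 so +360° → 322.5380° ≈ 322.5°
Leg 2: φ1=0.9626730, φ2=-0.6897506, Δφ=-1.6524236, Δλ=0.5219529 rad; a=sin²(Δφ/2)+cosφ1·cosφ2·sin²(Δλ/2)=0.5701102577; c=2·atan2(√a, √(1-a))=1.711480454; dist=6371·c=10903.842 ≈ 10903.8 km; running total=24031.1 km
Leg 2 bearing: y=sinΔλ·cosφ2=0.38460232, x=cosφ1·sinφ2-sinφ1·cosφ2·cosΔλ=-0.91237013; θ=atan2(y, x)=157.1425° ≈ 157.1°
Leg 3: φ1=-0.6897506, φ2=0.8040348, Δφ=1.4937854, Δλ=-0.4583950 rad; a=sin²(Δφ/2)+cosφ1·cosφ2·sin²(Δλ/2)=0.4891588798; c=2·atan2(√a, √(1-a))=1.549112387; dist=6371·c=9869.395 ≈ 9869.4 km; running total=33900.5 km
Leg 3 bearing: y=sinΔλ·cosφ2=-0.30701596, x=cosφ1·sinφ2-sinφ1·cosφ2·cosΔλ=0.95145734; θ=atan2(y, x)=-17.8838° <0 so +360° → 342.1162° ≈ 342.1°
Leg 4: φ1=0.8040348, φ2=0.0131109, Δφ=-0.7909239, Δλ=0.2459361 rad; a=sin²(Δφ/2)+cosφ1·cosφ2·sin²(Δλ/2)=0.1588431092; c=2·atan2(√a, √(1-a))=0.819873377; dist=6371·c=5223.413 ≈ 5223.4 km; running total=39123.9 km
Leg 4 bearing: y=sinΔλ·cosφ2=0.24344343, x=cosφ1·sinφ2-sinφ1·cosφ2·cosΔλ=-0.68933533; θ=atan2(y, x)=160.5490° ≈ 160.5°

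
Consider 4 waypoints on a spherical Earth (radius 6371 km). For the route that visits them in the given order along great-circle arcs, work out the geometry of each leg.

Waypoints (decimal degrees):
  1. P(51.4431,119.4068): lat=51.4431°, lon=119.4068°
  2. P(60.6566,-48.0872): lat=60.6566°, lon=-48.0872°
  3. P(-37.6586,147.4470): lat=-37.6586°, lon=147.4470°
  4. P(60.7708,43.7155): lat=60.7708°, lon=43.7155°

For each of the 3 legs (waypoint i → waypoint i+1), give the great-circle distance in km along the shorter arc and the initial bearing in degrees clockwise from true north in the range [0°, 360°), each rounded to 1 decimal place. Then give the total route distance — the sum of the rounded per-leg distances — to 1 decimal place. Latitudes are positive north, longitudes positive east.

Leg 1: dist=7500.3 km, bearing=353.4°
Leg 2: dist=17235.8 km, bearing=329.9°
Leg 3: dist=14308.2 km, bearing=322.6°
Total: 39044.3 km

Leg 1: φ1=0.8978515, φ2=1.0586574, Δφ=0.1608059, Δλ=-2.9233218 rad; a=sin²(Δφ/2)+cosφ1·cosφ2·sin²(Δλ/2)=0.3082667630; c=2·atan2(√a, √(1-a))=1.177249538; dist=6371·c=7500.257 ≈ 7500.3 km; running total=7500.3 km
Leg 1 bearing: y=sinΔλ·cosφ2=-0.10611479, x=cosφ1·sinφ2-sinφ1·cosφ2·cosΔλ=0.91743834; θ=atan2(y, x)=-6.5978° <0 so +360° → 353.4022° ≈ 353.4°
Leg 2: φ1=1.0586574, φ2=-0.6572666, Δφ=-1.7159239, Δλ=3.4127156 rad; a=sin²(Δφ/2)+cosφ1·cosφ2·sin²(Δλ/2)=0.9531734898; c=2·atan2(√a, √(1-a))=2.705353088; dist=6371·c=17235.805 ≈ 17235.8 km; running total=24736.1 km
Leg 2 bearing: y=sinΔλ·cosφ2=-0.21201864, x=cosφ1·sinφ2-sinφ1·cosφ2·cosΔλ=0.36549042; θ=atan2(y, x)=-30.1177° <0 so +360° → 329.8823° ≈ 329.9°
Leg 3: φ1=-0.6572666, φ2=1.0606505, Δφ=1.7179171, Δλ=-1.8104562 rad; a=sin²(Δφ/2)+cosφ1·cosφ2·sin²(Δλ/2)=0.8124630702; c=2·atan2(√a, √(1-a))=2.245833247; dist=6371·c=14308.204 ≈ 14308.2 km; running total=39044.3 km
Leg 3 bearing: y=sinΔλ·cosφ2=-0.47434812, x=cosφ1·sinφ2-sinφ1·cosφ2·cosΔλ=0.62004933; θ=atan2(y, x)=-37.4166° <0 so +360° → 322.5834° ≈ 322.6°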